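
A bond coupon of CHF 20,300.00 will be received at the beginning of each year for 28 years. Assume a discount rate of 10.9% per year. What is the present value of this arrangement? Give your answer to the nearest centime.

CHF 195,138.19

This is an annuity due: 28 payments of CHF 20,300.00 at the beginning of each year.
Periodic rate r = 0.109 per year.
PV = PMT × [(1 − (1+r)^−n)/r] × (1+r) = 20,300 × [1 − (1+r)^−28] / r × (1+r) = CHF 195,138.19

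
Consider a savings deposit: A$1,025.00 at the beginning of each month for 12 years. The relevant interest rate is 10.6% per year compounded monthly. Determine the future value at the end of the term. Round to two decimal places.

This is an annuity due: 144 deposits of A$1,025.00 at the beginning of each month.
Periodic rate r = 0.106/12 per month; n is counted in months.
FV = PMT × [((1+r)^n − 1)/r] × (1+r) = 1,025 × [(1+r)^144 − 1] / r × (1+r) = A$298,288.64

A$298,288.64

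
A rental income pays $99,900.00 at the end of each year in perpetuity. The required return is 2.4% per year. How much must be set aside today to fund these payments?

$4,162,500.00

Periodic rate r = 0.024 per year.
Level perpetuity: PV = PMT / r = 99,900 / (0.024) = $4,162,500.00.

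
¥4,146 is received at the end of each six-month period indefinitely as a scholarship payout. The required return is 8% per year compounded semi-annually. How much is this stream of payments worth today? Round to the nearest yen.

Periodic rate r = 0.08/2 per half-year.
Level perpetuity: PV = PMT / r = 4,146 / (0.08/2) = ¥103,650.

¥103,650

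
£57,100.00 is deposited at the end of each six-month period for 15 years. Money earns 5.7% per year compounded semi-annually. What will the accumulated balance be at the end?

£2,651,495.99

This is an ordinary annuity: 30 deposits of £57,100.00 at the end of each six-month period.
Periodic rate r = 0.057/2 per half-year; n is counted in half-years.
FV = PMT × [((1+r)^n − 1)/r] = 57,100 × [(1+r)^30 − 1] / r = £2,651,495.99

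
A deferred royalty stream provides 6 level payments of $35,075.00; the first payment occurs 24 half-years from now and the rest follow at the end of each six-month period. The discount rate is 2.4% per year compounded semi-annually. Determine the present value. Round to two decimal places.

Ordinary annuity of 6 payments, first payment at period 24.
Periodic rate r = 0.024/2 per half-year; n is counted in half-years.
The ordinary-annuity PV formula values the stream one period before the first payment (period 23); discount that back 23 periods:
PV₀ = 35,075 × [1 − (1+r)^−6] / r × (1+r)^−23 = $153,445.96

$153,445.96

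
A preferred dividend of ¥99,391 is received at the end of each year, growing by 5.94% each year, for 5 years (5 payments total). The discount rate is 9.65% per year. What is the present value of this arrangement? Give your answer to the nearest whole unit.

Periodic rate r = 0.0965 per year.
Growing ordinary annuity: PV = PMT₁ × [1 − ((1+g)/(1+r))^n] / (r − g) = 99,391 × [1 − ((1+0.0594)/(1+r))^5] / (r − 0.0594) = ¥423,570.

¥423,570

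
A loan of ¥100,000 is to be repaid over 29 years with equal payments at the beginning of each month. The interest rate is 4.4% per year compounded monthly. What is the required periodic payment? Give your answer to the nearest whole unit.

Level annuity due; solve PV = PMT × [(1 − (1+r)^−n)/r] × (1+r) for PMT.
Periodic rate r = 0.044/12 per month; n is counted in months.
With n = 348: PMT = 100,000 / ([(1 − (1+r)^−n)/r] × (1+r)) = ¥507

¥507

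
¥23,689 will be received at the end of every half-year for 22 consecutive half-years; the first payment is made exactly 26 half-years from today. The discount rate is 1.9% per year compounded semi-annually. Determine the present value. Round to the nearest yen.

Ordinary annuity of 22 payments, first payment at period 26.
Periodic rate r = 0.019/2 per half-year; n is counted in half-years.
The ordinary-annuity PV formula values the stream one period before the first payment (period 25); discount that back 25 periods:
PV₀ = 23,689 × [1 − (1+r)^−22] / r × (1+r)^−25 = ¥369,717

¥369,717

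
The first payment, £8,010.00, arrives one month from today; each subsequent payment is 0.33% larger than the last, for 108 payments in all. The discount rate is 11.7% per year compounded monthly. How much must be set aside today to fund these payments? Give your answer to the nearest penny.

£620,271.29

Periodic rate r = 0.117/12 per month; n is counted in months.
Growing ordinary annuity: PV = PMT₁ × [1 − ((1+g)/(1+r))^n] / (r − g) = 8,010 × [1 − ((1+0.0033)/(1+r))^108] / (r − 0.0033) = £620,271.29.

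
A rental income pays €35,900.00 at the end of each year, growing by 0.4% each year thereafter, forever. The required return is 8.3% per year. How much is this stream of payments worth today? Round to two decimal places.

Periodic rate r = 0.083 per year.
Growing perpetuity (Gordon): PV = PMT₁ / (r − g) = 35,900 / (r − 0.004) = €454,430.38.

€454,430.38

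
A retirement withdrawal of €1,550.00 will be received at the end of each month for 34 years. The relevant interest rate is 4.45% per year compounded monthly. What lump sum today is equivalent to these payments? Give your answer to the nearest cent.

€325,660.73

This is an ordinary annuity: 408 payments of €1,550.00 at the end of each month.
Periodic rate r = 0.0445/12 per month; n is counted in months.
PV = PMT × [(1 − (1+r)^−n)/r] = 1,550 × [1 − (1+r)^−408] / r = €325,660.73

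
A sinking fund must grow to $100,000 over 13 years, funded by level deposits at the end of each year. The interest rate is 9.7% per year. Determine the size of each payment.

Level ordinary annuity; solve FV = PMT × [((1+r)^n − 1)/r] for PMT.
Periodic rate r = 0.097 per year.
With n = 13: PMT = 100,000 / ([((1+r)^n − 1)/r]) = $4,159.78

$4,159.78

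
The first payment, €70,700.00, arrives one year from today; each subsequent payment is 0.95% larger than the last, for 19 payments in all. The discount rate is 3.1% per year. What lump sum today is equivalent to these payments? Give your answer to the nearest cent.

€1,085,007.05

Periodic rate r = 0.031 per year.
Growing ordinary annuity: PV = PMT₁ × [1 − ((1+g)/(1+r))^n] / (r − g) = 70,700 × [1 − ((1+0.0095)/(1+r))^19] / (r − 0.0095) = €1,085,007.05.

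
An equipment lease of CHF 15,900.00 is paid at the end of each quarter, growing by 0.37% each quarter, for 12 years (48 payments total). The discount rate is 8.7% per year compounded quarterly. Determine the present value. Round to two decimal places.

CHF 506,461.07

Periodic rate r = 0.087/4 per quarter; n is counted in quarters.
Growing ordinary annuity: PV = PMT₁ × [1 − ((1+g)/(1+r))^n] / (r − g) = 15,900 × [1 − ((1+0.0037)/(1+r))^48] / (r − 0.0037) = CHF 506,461.07.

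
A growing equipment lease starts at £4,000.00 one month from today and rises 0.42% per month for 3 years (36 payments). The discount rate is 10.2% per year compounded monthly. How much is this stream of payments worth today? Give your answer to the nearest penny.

£132,629.41

Periodic rate r = 0.102/12 per month; n is counted in months.
Growing ordinary annuity: PV = PMT₁ × [1 − ((1+g)/(1+r))^n] / (r − g) = 4,000 × [1 − ((1+0.0042)/(1+r))^36] / (r − 0.0042) = £132,629.41.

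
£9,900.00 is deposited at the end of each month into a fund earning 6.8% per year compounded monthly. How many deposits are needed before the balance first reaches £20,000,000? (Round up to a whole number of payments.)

447 payments

Periodic rate r = 0.068/12 per month; n is counted in months.
Ordinary annuity FV: 20,000,000 = 9,900 × [((1+r)^n − 1)/r].
(1+r)^n = 1 + 20,000,000 × r / 9,900, so n = ln(1 + 20,000,000·r/9,900) / ln(1+r) = 446.24.
Round up to a whole number of payments: n = 447.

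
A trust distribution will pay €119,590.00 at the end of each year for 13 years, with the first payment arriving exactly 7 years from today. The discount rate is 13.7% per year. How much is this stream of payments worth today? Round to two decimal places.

Ordinary annuity of 13 payments, first payment at period 7.
Periodic rate r = 0.137 per year.
The ordinary-annuity PV formula values the stream one period before the first payment (period 6); discount that back 6 periods:
PV₀ = 119,590 × [1 − (1+r)^−13] / r × (1+r)^−6 = €327,903.37

€327,903.37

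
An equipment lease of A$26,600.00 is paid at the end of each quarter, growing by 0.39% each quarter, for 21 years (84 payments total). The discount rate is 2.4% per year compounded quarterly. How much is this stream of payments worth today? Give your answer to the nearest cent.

Periodic rate r = 0.024/4 per quarter; n is counted in quarters.
Growing ordinary annuity: PV = PMT₁ × [1 − ((1+g)/(1+r))^n] / (r − g) = 26,600 × [1 − ((1+0.0039)/(1+r))^84] / (r − 0.0039) = A$2,039,191.06.

A$2,039,191.06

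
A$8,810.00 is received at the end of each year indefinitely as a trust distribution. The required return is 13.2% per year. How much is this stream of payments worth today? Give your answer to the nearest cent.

Periodic rate r = 0.132 per year.
Level perpetuity: PV = PMT / r = 8,810 / (0.132) = A$66,742.42.

A$66,742.42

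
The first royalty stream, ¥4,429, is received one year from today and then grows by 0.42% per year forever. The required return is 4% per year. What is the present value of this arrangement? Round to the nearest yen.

Periodic rate r = 0.04 per year.
Growing perpetuity (Gordon): PV = PMT₁ / (r − g) = 4,429 / (r − 0.0042) = ¥123,715.

¥123,715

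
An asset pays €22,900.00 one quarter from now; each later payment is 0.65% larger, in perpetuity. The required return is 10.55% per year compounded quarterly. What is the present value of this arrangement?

Periodic rate r = 0.1055/4 per quarter.
Growing perpetuity (Gordon): PV = PMT₁ / (r − g) = 22,900 / (r − 0.0065) = €1,152,201.26.

€1,152,201.26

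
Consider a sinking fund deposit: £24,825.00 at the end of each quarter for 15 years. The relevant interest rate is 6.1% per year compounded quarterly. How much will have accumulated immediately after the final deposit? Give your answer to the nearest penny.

£2,408,578.60

This is an ordinary annuity: 60 deposits of £24,825.00 at the end of each quarter.
Periodic rate r = 0.061/4 per quarter; n is counted in quarters.
FV = PMT × [((1+r)^n − 1)/r] = 24,825 × [(1+r)^60 − 1] / r = £2,408,578.60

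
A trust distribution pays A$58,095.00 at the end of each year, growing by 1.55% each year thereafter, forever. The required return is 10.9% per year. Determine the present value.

A$621,336.90

Periodic rate r = 0.109 per year.
Growing perpetuity (Gordon): PV = PMT₁ / (r − g) = 58,095 / (r − 0.0155) = A$621,336.90.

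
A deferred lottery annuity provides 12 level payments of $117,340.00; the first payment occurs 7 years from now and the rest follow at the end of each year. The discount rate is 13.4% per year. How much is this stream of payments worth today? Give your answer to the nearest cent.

Ordinary annuity of 12 payments, first payment at period 7.
Periodic rate r = 0.134 per year.
The ordinary-annuity PV formula values the stream one period before the first payment (period 6); discount that back 6 periods:
PV₀ = 117,340 × [1 − (1+r)^−12] / r × (1+r)^−6 = $320,722.30

$320,722.30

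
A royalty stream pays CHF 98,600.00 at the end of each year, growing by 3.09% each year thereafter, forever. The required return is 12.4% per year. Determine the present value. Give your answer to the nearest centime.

Periodic rate r = 0.124 per year.
Growing perpetuity (Gordon): PV = PMT₁ / (r − g) = 98,600 / (r − 0.0309) = CHF 1,059,076.26.

CHF 1,059,076.26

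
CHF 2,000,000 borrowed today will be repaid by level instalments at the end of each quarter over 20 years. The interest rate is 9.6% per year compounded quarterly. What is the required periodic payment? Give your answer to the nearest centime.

CHF 56,468.57

Level ordinary annuity; solve PV = PMT × [(1 − (1+r)^−n)/r] for PMT.
Periodic rate r = 0.096/4 per quarter; n is counted in quarters.
With n = 80: PMT = 2,000,000 / ([(1 − (1+r)^−n)/r]) = CHF 56,468.57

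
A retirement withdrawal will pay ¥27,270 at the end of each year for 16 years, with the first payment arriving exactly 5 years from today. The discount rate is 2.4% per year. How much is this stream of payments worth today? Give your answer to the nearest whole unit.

¥326,323

Ordinary annuity of 16 payments, first payment at period 5.
Periodic rate r = 0.024 per year.
The ordinary-annuity PV formula values the stream one period before the first payment (period 4); discount that back 4 periods:
PV₀ = 27,270 × [1 − (1+r)^−16] / r × (1+r)^−4 = ¥326,323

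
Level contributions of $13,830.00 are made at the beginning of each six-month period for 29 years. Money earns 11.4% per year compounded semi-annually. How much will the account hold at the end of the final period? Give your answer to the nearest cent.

This is an annuity due: 58 deposits of $13,830.00 at the beginning of each six-month period.
Periodic rate r = 0.114/2 per half-year; n is counted in half-years.
FV = PMT × [((1+r)^n − 1)/r] × (1+r) = 13,830 × [(1+r)^58 − 1] / r × (1+r) = $6,131,636.50

$6,131,636.50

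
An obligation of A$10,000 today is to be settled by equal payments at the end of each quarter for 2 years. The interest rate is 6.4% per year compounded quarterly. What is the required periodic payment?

A$1,341.67

Level ordinary annuity; solve PV = PMT × [(1 − (1+r)^−n)/r] for PMT.
Periodic rate r = 0.064/4 per quarter; n is counted in quarters.
With n = 8: PMT = 10,000 / ([(1 − (1+r)^−n)/r]) = A$1,341.67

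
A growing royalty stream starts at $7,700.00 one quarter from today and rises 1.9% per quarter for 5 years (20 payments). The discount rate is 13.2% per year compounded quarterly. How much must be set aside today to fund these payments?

$131,360.75

Periodic rate r = 0.132/4 per quarter; n is counted in quarters.
Growing ordinary annuity: PV = PMT₁ × [1 − ((1+g)/(1+r))^n] / (r − g) = 7,700 × [1 − ((1+0.019)/(1+r))^20] / (r − 0.019) = $131,360.75.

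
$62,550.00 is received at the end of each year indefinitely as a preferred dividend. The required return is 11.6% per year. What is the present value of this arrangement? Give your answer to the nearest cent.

Periodic rate r = 0.116 per year.
Level perpetuity: PV = PMT / r = 62,550 / (0.116) = $539,224.14.

$539,224.14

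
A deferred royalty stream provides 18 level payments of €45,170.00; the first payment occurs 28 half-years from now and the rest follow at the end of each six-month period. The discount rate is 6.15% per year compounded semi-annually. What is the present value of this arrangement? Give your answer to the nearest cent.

€272,504.52

Ordinary annuity of 18 payments, first payment at period 28.
Periodic rate r = 0.0615/2 per half-year; n is counted in half-years.
The ordinary-annuity PV formula values the stream one period before the first payment (period 27); discount that back 27 periods:
PV₀ = 45,170 × [1 − (1+r)^−18] / r × (1+r)^−27 = €272,504.52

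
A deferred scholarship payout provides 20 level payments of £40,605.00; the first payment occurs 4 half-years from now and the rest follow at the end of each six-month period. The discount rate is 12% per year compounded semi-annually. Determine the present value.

£391,041.05

Ordinary annuity of 20 payments, first payment at period 4.
Periodic rate r = 0.12/2 per half-year; n is counted in half-years.
The ordinary-annuity PV formula values the stream one period before the first payment (period 3); discount that back 3 periods:
PV₀ = 40,605 × [1 − (1+r)^−20] / r × (1+r)^−3 = £391,041.05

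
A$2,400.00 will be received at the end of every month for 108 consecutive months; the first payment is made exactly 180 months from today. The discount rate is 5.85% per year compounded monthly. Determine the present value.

A$84,227.36

Ordinary annuity of 108 payments, first payment at period 180.
Periodic rate r = 0.0585/12 per month; n is counted in months.
The ordinary-annuity PV formula values the stream one period before the first payment (period 179); discount that back 179 periods:
PV₀ = 2,400 × [1 − (1+r)^−108] / r × (1+r)^−179 = A$84,227.36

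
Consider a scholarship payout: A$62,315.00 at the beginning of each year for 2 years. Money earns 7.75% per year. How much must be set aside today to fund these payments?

This is an annuity due: 2 payments of A$62,315.00 at the beginning of each year.
Periodic rate r = 0.0775 per year.
PV = PMT × [(1 − (1+r)^−n)/r] × (1+r) = 62,315 × [1 − (1+r)^−2] / r × (1+r) = A$120,147.95

A$120,147.95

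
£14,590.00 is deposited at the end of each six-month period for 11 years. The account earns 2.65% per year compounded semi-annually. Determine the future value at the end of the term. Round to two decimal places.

This is an ordinary annuity: 22 deposits of £14,590.00 at the end of each six-month period.
Periodic rate r = 0.0265/2 per half-year; n is counted in half-years.
FV = PMT × [((1+r)^n − 1)/r] = 14,590 × [(1+r)^22 − 1] / r = £369,841.55

£369,841.55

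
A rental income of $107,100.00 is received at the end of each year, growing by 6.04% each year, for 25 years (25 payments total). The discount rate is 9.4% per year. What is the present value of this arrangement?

Periodic rate r = 0.094 per year.
Growing ordinary annuity: PV = PMT₁ × [1 − ((1+g)/(1+r))^n] / (r − g) = 107,100 × [1 − ((1+0.0604)/(1+r))^25] / (r − 0.0604) = $1,726,130.23.

$1,726,130.23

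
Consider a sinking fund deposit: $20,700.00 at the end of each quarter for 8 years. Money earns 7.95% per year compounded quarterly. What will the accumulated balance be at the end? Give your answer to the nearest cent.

This is an ordinary annuity: 32 deposits of $20,700.00 at the end of each quarter.
Periodic rate r = 0.0795/4 per quarter; n is counted in quarters.
FV = PMT × [((1+r)^n − 1)/r] = 20,700 × [(1+r)^32 − 1] / r = $913,574.85

$913,574.85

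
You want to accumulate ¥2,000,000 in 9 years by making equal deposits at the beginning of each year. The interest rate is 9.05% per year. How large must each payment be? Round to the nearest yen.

¥140,556

Level annuity due; solve FV = PMT × [((1+r)^n − 1)/r] × (1+r) for PMT.
Periodic rate r = 0.0905 per year.
With n = 9: PMT = 2,000,000 / ([((1+r)^n − 1)/r] × (1+r)) = ¥140,556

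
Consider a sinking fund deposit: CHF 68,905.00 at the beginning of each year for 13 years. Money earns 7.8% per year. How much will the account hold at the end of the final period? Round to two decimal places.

This is an annuity due: 13 deposits of CHF 68,905.00 at the beginning of each year.
Periodic rate r = 0.078 per year.
FV = PMT × [((1+r)^n − 1)/r] × (1+r) = 68,905 × [(1+r)^13 − 1] / r × (1+r) = CHF 1,575,940.41

CHF 1,575,940.41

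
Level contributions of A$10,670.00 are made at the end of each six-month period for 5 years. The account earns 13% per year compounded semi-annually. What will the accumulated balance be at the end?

A$143,985.49

This is an ordinary annuity: 10 deposits of A$10,670.00 at the end of each six-month period.
Periodic rate r = 0.13/2 per half-year; n is counted in half-years.
FV = PMT × [((1+r)^n − 1)/r] = 10,670 × [(1+r)^10 − 1] / r = A$143,985.49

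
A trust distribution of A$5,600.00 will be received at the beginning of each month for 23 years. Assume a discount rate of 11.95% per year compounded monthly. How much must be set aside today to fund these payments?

This is an annuity due: 276 payments of A$5,600.00 at the beginning of each month.
Periodic rate r = 0.1195/12 per month; n is counted in months.
PV = PMT × [(1 − (1+r)^−n)/r] × (1+r) = 5,600 × [1 − (1+r)^−276] / r × (1+r) = A$531,083.49

A$531,083.49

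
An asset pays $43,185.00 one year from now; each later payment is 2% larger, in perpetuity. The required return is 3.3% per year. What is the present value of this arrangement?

Periodic rate r = 0.033 per year.
Growing perpetuity (Gordon): PV = PMT₁ / (r − g) = 43,185 / (r − 0.02) = $3,321,923.08.

$3,321,923.08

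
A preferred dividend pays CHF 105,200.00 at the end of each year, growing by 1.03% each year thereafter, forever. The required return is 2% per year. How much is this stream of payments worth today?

Periodic rate r = 0.02 per year.
Growing perpetuity (Gordon): PV = PMT₁ / (r − g) = 105,200 / (r − 0.0103) = CHF 10,845,360.82.

CHF 10,845,360.82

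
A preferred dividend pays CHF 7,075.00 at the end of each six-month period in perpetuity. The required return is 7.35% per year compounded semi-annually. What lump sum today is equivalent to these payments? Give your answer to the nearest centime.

Periodic rate r = 0.0735/2 per half-year.
Level perpetuity: PV = PMT / r = 7,075 / (0.0735/2) = CHF 192,517.01.

CHF 192,517.01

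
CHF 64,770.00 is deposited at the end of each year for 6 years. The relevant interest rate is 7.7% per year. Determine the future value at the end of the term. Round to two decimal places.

CHF 471,567.16

This is an ordinary annuity: 6 deposits of CHF 64,770.00 at the end of each year.
Periodic rate r = 0.077 per year.
FV = PMT × [((1+r)^n − 1)/r] = 64,770 × [(1+r)^6 − 1] / r = CHF 471,567.16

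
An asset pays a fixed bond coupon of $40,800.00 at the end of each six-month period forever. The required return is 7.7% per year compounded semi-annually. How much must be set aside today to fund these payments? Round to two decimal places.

Periodic rate r = 0.077/2 per half-year.
Level perpetuity: PV = PMT / r = 40,800 / (0.077/2) = $1,059,740.26.

$1,059,740.26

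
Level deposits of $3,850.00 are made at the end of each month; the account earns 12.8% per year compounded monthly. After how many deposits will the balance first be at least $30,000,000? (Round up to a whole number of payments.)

418 payments

Periodic rate r = 0.128/12 per month; n is counted in months.
Ordinary annuity FV: 30,000,000 = 3,850 × [((1+r)^n − 1)/r].
(1+r)^n = 1 + 30,000,000 × r / 3,850, so n = ln(1 + 30,000,000·r/3,850) / ln(1+r) = 417.73.
Round up to a whole number of payments: n = 418.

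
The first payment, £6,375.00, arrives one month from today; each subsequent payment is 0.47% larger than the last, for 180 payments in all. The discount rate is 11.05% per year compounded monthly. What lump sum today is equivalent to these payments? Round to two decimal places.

£782,411.09

Periodic rate r = 0.1105/12 per month; n is counted in months.
Growing ordinary annuity: PV = PMT₁ × [1 − ((1+g)/(1+r))^n] / (r − g) = 6,375 × [1 − ((1+0.0047)/(1+r))^180] / (r − 0.0047) = £782,411.09.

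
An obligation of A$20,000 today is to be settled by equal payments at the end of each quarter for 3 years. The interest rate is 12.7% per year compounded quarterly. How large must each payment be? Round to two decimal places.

Level ordinary annuity; solve PV = PMT × [(1 − (1+r)^−n)/r] for PMT.
Periodic rate r = 0.127/4 per quarter; n is counted in quarters.
With n = 12: PMT = 20,000 / ([(1 − (1+r)^−n)/r]) = A$2,030.29

A$2,030.29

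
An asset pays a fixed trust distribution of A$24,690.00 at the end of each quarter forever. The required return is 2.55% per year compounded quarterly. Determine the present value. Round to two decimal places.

A$3,872,941.18

Periodic rate r = 0.0255/4 per quarter.
Level perpetuity: PV = PMT / r = 24,690 / (0.0255/4) = A$3,872,941.18.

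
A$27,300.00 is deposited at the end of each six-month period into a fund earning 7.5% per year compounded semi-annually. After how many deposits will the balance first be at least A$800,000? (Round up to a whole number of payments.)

Periodic rate r = 0.075/2 per half-year; n is counted in half-years.
Ordinary annuity FV: 800,000 = 27,300 × [((1+r)^n − 1)/r].
(1+r)^n = 1 + 800,000 × r / 27,300, so n = ln(1 + 800,000·r/27,300) / ln(1+r) = 20.14.
Round up to a whole number of payments: n = 21.

21 payments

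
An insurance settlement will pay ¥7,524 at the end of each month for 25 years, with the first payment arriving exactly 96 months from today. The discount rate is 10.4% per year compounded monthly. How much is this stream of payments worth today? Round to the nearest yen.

¥353,719

Ordinary annuity of 300 payments, first payment at period 96.
Periodic rate r = 0.104/12 per month; n is counted in months.
The ordinary-annuity PV formula values the stream one period before the first payment (period 95); discount that back 95 periods:
PV₀ = 7,524 × [1 − (1+r)^−300] / r × (1+r)^−95 = ¥353,719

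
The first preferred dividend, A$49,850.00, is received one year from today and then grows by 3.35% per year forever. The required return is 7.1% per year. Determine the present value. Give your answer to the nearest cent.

A$1,329,333.33

Periodic rate r = 0.071 per year.
Growing perpetuity (Gordon): PV = PMT₁ / (r − g) = 49,850 / (r − 0.0335) = A$1,329,333.33.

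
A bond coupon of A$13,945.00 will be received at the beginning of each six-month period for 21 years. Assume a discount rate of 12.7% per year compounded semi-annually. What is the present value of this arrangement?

This is an annuity due: 42 payments of A$13,945.00 at the beginning of each six-month period.
Periodic rate r = 0.127/2 per half-year; n is counted in half-years.
PV = PMT × [(1 − (1+r)^−n)/r] × (1+r) = 13,945 × [1 − (1+r)^−42] / r × (1+r) = A$215,955.56

A$215,955.56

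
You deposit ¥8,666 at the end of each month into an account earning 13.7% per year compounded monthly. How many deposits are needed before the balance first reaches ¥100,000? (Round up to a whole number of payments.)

Periodic rate r = 0.137/12 per month; n is counted in months.
Ordinary annuity FV: 100,000 = 8,666 × [((1+r)^n − 1)/r].
(1+r)^n = 1 + 100,000 × r / 8,666, so n = ln(1 + 100,000·r/8,666) / ln(1+r) = 10.90.
Round up to a whole number of payments: n = 11.

11 payments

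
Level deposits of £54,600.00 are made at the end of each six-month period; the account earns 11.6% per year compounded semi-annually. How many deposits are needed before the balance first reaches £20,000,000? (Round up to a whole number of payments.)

56 payments

Periodic rate r = 0.116/2 per half-year; n is counted in half-years.
Ordinary annuity FV: 20,000,000 = 54,600 × [((1+r)^n − 1)/r].
(1+r)^n = 1 + 20,000,000 × r / 54,600, so n = ln(1 + 20,000,000·r/54,600) / ln(1+r) = 55.02.
Round up to a whole number of payments: n = 56.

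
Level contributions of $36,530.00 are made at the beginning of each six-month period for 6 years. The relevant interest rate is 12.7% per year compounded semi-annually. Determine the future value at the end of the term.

This is an annuity due: 12 deposits of $36,530.00 at the beginning of each six-month period.
Periodic rate r = 0.127/2 per half-year; n is counted in half-years.
FV = PMT × [((1+r)^n − 1)/r] × (1+r) = 36,530 × [(1+r)^12 − 1] / r × (1+r) = $668,941.48

$668,941.48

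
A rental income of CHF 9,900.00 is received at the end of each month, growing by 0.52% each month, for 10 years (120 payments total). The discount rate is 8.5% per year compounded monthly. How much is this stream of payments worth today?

CHF 1,057,533.97

Periodic rate r = 0.085/12 per month; n is counted in months.
Growing ordinary annuity: PV = PMT₁ × [1 − ((1+g)/(1+r))^n] / (r − g) = 9,900 × [1 − ((1+0.0052)/(1+r))^120] / (r − 0.0052) = CHF 1,057,533.97.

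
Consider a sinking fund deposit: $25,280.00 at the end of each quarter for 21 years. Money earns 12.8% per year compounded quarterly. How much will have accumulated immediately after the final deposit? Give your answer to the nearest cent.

$10,345,806.19

This is an ordinary annuity: 84 deposits of $25,280.00 at the end of each quarter.
Periodic rate r = 0.128/4 per quarter; n is counted in quarters.
FV = PMT × [((1+r)^n − 1)/r] = 25,280 × [(1+r)^84 − 1] / r = $10,345,806.19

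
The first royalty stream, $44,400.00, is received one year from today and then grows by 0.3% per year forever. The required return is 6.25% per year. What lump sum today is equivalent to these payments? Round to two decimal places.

$746,218.49

Periodic rate r = 0.0625 per year.
Growing perpetuity (Gordon): PV = PMT₁ / (r − g) = 44,400 / (r − 0.003) = $746,218.49.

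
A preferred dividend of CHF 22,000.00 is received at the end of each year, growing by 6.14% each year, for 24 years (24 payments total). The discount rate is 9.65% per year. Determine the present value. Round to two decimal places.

CHF 339,698.40

Periodic rate r = 0.0965 per year.
Growing ordinary annuity: PV = PMT₁ × [1 − ((1+g)/(1+r))^n] / (r − g) = 22,000 × [1 − ((1+0.0614)/(1+r))^24] / (r − 0.0614) = CHF 339,698.40.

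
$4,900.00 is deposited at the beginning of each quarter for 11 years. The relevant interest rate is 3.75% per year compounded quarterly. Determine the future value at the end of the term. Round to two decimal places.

$267,840.11

This is an annuity due: 44 deposits of $4,900.00 at the beginning of each quarter.
Periodic rate r = 0.0375/4 per quarter; n is counted in quarters.
FV = PMT × [((1+r)^n − 1)/r] × (1+r) = 4,900 × [(1+r)^44 − 1] / r × (1+r) = $267,840.11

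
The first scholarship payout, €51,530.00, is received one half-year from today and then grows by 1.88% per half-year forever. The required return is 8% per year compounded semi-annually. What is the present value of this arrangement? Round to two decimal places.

€2,430,660.38

Periodic rate r = 0.08/2 per half-year.
Growing perpetuity (Gordon): PV = PMT₁ / (r − g) = 51,530 / (r − 0.0188) = €2,430,660.38.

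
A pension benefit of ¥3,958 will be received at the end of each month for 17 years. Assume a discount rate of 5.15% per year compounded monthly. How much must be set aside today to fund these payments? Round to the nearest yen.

¥537,272

This is an ordinary annuity: 204 payments of ¥3,958 at the end of each month.
Periodic rate r = 0.0515/12 per month; n is counted in months.
PV = PMT × [(1 − (1+r)^−n)/r] = 3,958 × [1 − (1+r)^−204] / r = ¥537,272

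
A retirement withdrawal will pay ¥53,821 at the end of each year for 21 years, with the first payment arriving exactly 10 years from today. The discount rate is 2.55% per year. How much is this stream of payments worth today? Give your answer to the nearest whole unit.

¥691,026

Ordinary annuity of 21 payments, first payment at period 10.
Periodic rate r = 0.0255 per year.
The ordinary-annuity PV formula values the stream one period before the first payment (period 9); discount that back 9 periods:
PV₀ = 53,821 × [1 − (1+r)^−21] / r × (1+r)^−9 = ¥691,026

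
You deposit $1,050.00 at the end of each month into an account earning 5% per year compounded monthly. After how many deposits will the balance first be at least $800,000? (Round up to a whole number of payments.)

344 payments

Periodic rate r = 0.05/12 per month; n is counted in months.
Ordinary annuity FV: 800,000 = 1,050 × [((1+r)^n − 1)/r].
(1+r)^n = 1 + 800,000 × r / 1,050, so n = ln(1 + 800,000·r/1,050) / ln(1+r) = 343.68.
Round up to a whole number of payments: n = 344.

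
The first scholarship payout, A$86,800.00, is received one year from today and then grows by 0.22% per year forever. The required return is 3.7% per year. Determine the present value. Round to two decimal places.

A$2,494,252.87

Periodic rate r = 0.037 per year.
Growing perpetuity (Gordon): PV = PMT₁ / (r − g) = 86,800 / (r − 0.0022) = A$2,494,252.87.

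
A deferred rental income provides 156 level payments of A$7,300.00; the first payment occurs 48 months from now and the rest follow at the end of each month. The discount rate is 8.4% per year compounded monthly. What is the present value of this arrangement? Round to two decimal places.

Ordinary annuity of 156 payments, first payment at period 48.
Periodic rate r = 0.084/12 per month; n is counted in months.
The ordinary-annuity PV formula values the stream one period before the first payment (period 47); discount that back 47 periods:
PV₀ = 7,300 × [1 − (1+r)^−156] / r × (1+r)^−47 = A$498,274.57

A$498,274.57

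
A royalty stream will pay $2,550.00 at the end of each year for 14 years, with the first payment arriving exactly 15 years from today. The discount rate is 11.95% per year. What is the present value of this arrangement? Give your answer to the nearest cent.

Ordinary annuity of 14 payments, first payment at period 15.
Periodic rate r = 0.1195 per year.
The ordinary-annuity PV formula values the stream one period before the first payment (period 14); discount that back 14 periods:
PV₀ = 2,550 × [1 − (1+r)^−14] / r × (1+r)^−14 = $3,489.06

$3,489.06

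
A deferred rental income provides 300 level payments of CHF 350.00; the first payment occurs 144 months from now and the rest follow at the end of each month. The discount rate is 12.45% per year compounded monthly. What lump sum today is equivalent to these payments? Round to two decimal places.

Ordinary annuity of 300 payments, first payment at period 144.
Periodic rate r = 0.1245/12 per month; n is counted in months.
The ordinary-annuity PV formula values the stream one period before the first payment (period 143); discount that back 143 periods:
PV₀ = 350 × [1 − (1+r)^−300] / r × (1+r)^−143 = CHF 7,361.69

CHF 7,361.69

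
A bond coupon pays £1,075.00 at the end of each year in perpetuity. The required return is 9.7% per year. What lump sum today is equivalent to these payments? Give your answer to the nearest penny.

Periodic rate r = 0.097 per year.
Level perpetuity: PV = PMT / r = 1,075 / (0.097) = £11,082.47.

£11,082.47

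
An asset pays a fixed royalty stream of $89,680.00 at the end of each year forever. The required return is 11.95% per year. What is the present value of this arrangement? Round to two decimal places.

Periodic rate r = 0.1195 per year.
Level perpetuity: PV = PMT / r = 89,680 / (0.1195) = $750,460.25.

$750,460.25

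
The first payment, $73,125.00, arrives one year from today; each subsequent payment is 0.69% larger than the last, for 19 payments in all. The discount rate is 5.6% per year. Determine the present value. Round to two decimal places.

$886,594.73

Periodic rate r = 0.056 per year.
Growing ordinary annuity: PV = PMT₁ × [1 − ((1+g)/(1+r))^n] / (r − g) = 73,125 × [1 − ((1+0.0069)/(1+r))^19] / (r − 0.0069) = $886,594.73.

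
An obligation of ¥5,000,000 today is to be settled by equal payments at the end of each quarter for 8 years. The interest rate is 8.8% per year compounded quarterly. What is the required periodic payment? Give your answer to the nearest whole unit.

Level ordinary annuity; solve PV = PMT × [(1 − (1+r)^−n)/r] for PMT.
Periodic rate r = 0.088/4 per quarter; n is counted in quarters.
With n = 32: PMT = 5,000,000 / ([(1 − (1+r)^−n)/r]) = ¥219,295

¥219,295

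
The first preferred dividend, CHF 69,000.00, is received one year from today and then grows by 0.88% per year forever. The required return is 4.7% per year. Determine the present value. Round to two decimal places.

CHF 1,806,282.72

Periodic rate r = 0.047 per year.
Growing perpetuity (Gordon): PV = PMT₁ / (r − g) = 69,000 / (r − 0.0088) = CHF 1,806,282.72.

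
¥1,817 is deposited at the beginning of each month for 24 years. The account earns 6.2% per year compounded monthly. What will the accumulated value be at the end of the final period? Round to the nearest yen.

This is an annuity due: 288 deposits of ¥1,817 at the beginning of each month.
Periodic rate r = 0.062/12 per month; n is counted in months.
FV = PMT × [((1+r)^n − 1)/r] × (1+r) = 1,817 × [(1+r)^288 − 1] / r × (1+r) = ¥1,205,875

¥1,205,875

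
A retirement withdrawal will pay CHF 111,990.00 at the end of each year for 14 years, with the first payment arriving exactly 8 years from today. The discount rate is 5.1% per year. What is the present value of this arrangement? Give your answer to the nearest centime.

Ordinary annuity of 14 payments, first payment at period 8.
Periodic rate r = 0.051 per year.
The ordinary-annuity PV formula values the stream one period before the first payment (period 7); discount that back 7 periods:
PV₀ = 111,990 × [1 − (1+r)^−14] / r × (1+r)^−7 = CHF 777,613.05

CHF 777,613.05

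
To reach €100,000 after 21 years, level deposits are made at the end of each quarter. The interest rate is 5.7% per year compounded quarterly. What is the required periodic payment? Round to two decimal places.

€624.36

Level ordinary annuity; solve FV = PMT × [((1+r)^n − 1)/r] for PMT.
Periodic rate r = 0.057/4 per quarter; n is counted in quarters.
With n = 84: PMT = 100,000 / ([((1+r)^n − 1)/r]) = €624.36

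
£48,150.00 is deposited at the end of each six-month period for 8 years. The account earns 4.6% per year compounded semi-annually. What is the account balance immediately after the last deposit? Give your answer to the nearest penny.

This is an ordinary annuity: 16 deposits of £48,150.00 at the end of each six-month period.
Periodic rate r = 0.046/2 per half-year; n is counted in half-years.
FV = PMT × [((1+r)^n − 1)/r] = 48,150 × [(1+r)^16 − 1] / r = £918,685.61

£918,685.61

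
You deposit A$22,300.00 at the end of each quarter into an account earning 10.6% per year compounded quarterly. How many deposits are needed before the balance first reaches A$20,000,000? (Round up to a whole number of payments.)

123 payments

Periodic rate r = 0.106/4 per quarter; n is counted in quarters.
Ordinary annuity FV: 20,000,000 = 22,300 × [((1+r)^n − 1)/r].
(1+r)^n = 1 + 20,000,000 × r / 22,300, so n = ln(1 + 20,000,000·r/22,300) / ln(1+r) = 122.71.
Round up to a whole number of payments: n = 123.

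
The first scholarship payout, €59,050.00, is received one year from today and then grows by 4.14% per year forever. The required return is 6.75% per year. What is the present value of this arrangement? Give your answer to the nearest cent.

Periodic rate r = 0.0675 per year.
Growing perpetuity (Gordon): PV = PMT₁ / (r − g) = 59,050 / (r − 0.0414) = €2,262,452.11.

€2,262,452.11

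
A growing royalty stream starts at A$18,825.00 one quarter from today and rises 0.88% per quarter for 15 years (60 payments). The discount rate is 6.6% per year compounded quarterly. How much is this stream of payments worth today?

A$895,611.59

Periodic rate r = 0.066/4 per quarter; n is counted in quarters.
Growing ordinary annuity: PV = PMT₁ × [1 − ((1+g)/(1+r))^n] / (r − g) = 18,825 × [1 − ((1+0.0088)/(1+r))^60] / (r − 0.0088) = A$895,611.59.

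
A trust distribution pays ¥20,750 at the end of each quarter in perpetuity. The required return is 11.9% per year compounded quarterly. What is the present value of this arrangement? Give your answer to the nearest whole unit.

Periodic rate r = 0.119/4 per quarter.
Level perpetuity: PV = PMT / r = 20,750 / (0.119/4) = ¥697,479.

¥697,479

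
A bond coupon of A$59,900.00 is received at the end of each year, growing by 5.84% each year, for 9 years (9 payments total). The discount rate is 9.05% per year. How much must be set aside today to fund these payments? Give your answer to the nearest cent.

A$439,978.88

Periodic rate r = 0.0905 per year.
Growing ordinary annuity: PV = PMT₁ × [1 − ((1+g)/(1+r))^n] / (r − g) = 59,900 × [1 − ((1+0.0584)/(1+r))^9] / (r − 0.0584) = A$439,978.88.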